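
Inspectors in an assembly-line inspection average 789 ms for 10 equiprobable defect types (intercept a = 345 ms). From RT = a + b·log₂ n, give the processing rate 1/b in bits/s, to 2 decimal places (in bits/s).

b = (789 − 345)/log₂ 10 = 444/3.3219 = 133.657 ms per bit = 0.13366 s/bit; the reciprocal is 7.482 bits/s.

7.48 bits/s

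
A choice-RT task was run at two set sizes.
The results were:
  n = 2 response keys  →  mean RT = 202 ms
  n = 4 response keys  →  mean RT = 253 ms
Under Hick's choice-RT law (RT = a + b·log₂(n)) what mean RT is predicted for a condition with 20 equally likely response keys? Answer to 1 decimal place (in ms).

Solve the two-equation system in a and b:
  b = (253 − 202) / (log₂ 4 − log₂ 2) = 51 / (2 − 1) = 51.000 ms/bit
  a = 202 − 51.000 × 1 = 151.000 ms
Then RT(20) = 151.000 + 51.000 × log₂ 20 = 151.000 + 51.000 × 4.3219 ≈ 371.418 ms.

371.4 ms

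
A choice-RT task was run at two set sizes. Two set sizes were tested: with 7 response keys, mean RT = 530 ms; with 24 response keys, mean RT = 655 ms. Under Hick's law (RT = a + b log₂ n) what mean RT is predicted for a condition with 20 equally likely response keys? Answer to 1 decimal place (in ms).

Fit slope and intercept:
  b = (655 − 530) / (log₂ 24 − log₂ 7) = 125 / (4.5850 − 2.8074) = 70.319 ms/bit
  a = 530 − 70.319 × 2.8074 = 332.589 ms
Then RT(20) = 332.589 + 70.319 × log₂ 20 = 332.589 + 70.319 × 4.3219 ≈ 636.504 ms.

636.5 ms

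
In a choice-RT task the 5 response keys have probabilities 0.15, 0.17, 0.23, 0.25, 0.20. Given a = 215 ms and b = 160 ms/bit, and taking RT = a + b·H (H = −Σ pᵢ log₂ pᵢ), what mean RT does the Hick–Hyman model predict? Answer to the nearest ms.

H = 0.15·log₂(1/0.15) + 0.17·log₂(1/0.17) + 0.23·log₂(1/0.23) + 0.25·log₂(1/0.25) + 0.20·log₂(1/0.20) = 2.2972 bits.
RT = 215 + 160 × 2.2972 = 582.55 ms.

583 ms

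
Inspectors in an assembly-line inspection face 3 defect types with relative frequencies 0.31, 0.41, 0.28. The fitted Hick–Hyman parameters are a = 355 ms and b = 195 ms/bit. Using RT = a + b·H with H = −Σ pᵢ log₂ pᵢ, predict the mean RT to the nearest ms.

660 ms

H = 0.31·log₂(1/0.31) + 0.41·log₂(1/0.41) + 0.28·log₂(1/0.28) = 1.5654 bits.
RT = 355 + 195 × 1.5654 = 660.25 ms.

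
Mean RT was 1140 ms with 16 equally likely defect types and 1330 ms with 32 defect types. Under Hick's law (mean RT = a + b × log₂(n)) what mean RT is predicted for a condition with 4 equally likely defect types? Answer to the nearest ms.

RT is linear in log₂ n, so two points fix the line:
  b = (1330 − 1140) / (log₂ 32 − log₂ 16) = 190 / (5 − 4) = 190 ms/bit
  a = 1140 − 190 × 4 = 380 ms
Then RT(4) = 380 + 190 × log₂ 4 = 380 + 190 × 2 ≈ 760.000 ms.

760 ms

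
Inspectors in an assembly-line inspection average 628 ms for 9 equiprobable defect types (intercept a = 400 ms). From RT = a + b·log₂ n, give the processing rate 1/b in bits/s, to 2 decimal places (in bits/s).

b = (628 − 400)/log₂ 9 = 228/3.1699 = 71.926 ms per bit = 0.07193 s/bit; the reciprocal is 13.903 bits/s.

13.90 bits/s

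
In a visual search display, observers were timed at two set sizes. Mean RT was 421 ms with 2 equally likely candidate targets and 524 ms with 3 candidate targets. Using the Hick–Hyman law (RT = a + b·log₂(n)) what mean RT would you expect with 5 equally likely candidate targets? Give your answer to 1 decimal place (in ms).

653.8 ms

RT is linear in log₂ n, so two points fix the line:
  b = (524 − 421) / (log₂ 3 − log₂ 2) = 103 / (1.5850 − 1) = 176.080 ms/bit
  a = 421 − 176.080 × 1 = 244.920 ms
Then RT(5) = 244.920 + 176.080 × log₂ 5 = 244.920 + 176.080 × 2.3219 ≈ 653.765 ms.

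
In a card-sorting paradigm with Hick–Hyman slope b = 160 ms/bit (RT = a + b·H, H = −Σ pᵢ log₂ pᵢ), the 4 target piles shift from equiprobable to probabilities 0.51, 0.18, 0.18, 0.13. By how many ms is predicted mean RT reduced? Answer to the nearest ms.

Equiprobable entropy H₀ = log₂ 4 = 2.0000 bits.
Skewed entropy H = −Σ pᵢ log₂ pᵢ = 1.7687 bits.
ΔRT = b·(H₀ − H) = 160 × 0.2313 = 37.01 ms.

37 ms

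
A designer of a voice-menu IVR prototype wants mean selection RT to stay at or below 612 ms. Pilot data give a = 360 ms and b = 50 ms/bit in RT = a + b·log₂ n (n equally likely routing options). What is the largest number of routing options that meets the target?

Set 360 + 50·log₂ n ≤ 612 → log₂ n ≤ (612 − 360)/50 = 5.0400.
So n ≤ 2^5.0400 = 32.900; the largest integer n is 32.

32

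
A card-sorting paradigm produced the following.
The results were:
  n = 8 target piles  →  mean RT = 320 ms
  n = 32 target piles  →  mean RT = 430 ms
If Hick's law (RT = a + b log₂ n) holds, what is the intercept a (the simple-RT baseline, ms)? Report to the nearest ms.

155 ms

The slope on a log₂ axis is (430 − 320) / (5 − 3) = 55 ms/bit.
Intercept: a = 320 − 55·log₂(8) = 155.000 ms.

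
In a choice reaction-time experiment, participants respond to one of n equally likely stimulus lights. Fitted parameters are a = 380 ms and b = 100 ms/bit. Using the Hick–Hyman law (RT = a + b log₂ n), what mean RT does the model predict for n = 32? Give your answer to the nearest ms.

log₂(32) = 5 bits, so RT = 380 + 100 × 5 ≈ 880.000 ms.

880 ms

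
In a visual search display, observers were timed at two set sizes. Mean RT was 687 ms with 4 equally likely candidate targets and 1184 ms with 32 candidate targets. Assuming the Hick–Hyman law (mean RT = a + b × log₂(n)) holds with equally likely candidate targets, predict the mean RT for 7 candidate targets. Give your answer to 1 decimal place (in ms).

Fit slope and intercept:
  b = (1184 − 687) / (log₂ 32 − log₂ 4) = 497 / (5 − 2) = 165.667 ms/bit
  a = 687 − 165.667 × 2 = 355.667 ms
Then RT(7) = 355.667 + 165.667 × log₂ 7 = 355.667 + 165.667 × 2.8074 ≈ 820.752 ms.

820.8 ms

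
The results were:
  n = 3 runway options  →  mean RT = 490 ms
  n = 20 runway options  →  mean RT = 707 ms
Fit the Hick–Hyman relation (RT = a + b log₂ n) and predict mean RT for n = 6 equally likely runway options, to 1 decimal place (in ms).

569.3 ms

Fit slope and intercept:
  b = (707 − 490) / (log₂ 20 − log₂ 3) = 217 / (4.3219 − 1.5850) = 79.285 ms/bit
  a = 490 − 79.285 × 1.5850 = 364.336 ms
Then RT(6) = 364.336 + 79.285 × log₂ 6 = 364.336 + 79.285 × 2.5850 ≈ 569.285 ms.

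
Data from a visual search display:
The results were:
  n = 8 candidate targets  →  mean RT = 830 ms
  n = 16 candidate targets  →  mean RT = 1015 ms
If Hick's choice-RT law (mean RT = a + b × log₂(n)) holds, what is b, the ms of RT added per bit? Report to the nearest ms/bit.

185 ms/bit

The slope on a log₂ axis is (1015 − 830) / (4 − 3) = 185 ms/bit.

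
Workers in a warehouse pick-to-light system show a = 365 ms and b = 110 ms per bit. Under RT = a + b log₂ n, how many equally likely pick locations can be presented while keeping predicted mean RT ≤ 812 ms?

16

Set 365 + 110·log₂ n ≤ 812 → log₂ n ≤ (812 − 365)/110 = 4.0636.
So n ≤ 2^4.0636 = 16.722; the largest integer n is 16.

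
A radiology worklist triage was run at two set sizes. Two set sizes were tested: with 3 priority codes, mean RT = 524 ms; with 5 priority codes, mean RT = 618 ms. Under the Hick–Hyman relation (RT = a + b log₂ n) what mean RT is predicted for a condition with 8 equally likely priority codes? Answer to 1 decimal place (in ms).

Solve the two-equation system in a and b:
  b = (618 − 524) / (log₂ 5 − log₂ 3) = 94 / (2.3219 − 1.5850) = 127.550 ms/bit
  a = 524 − 127.550 × 1.5850 = 321.838 ms
Then RT(8) = 321.838 + 127.550 × log₂ 8 = 321.838 + 127.550 × 3 ≈ 704.488 ms.

704.5 ms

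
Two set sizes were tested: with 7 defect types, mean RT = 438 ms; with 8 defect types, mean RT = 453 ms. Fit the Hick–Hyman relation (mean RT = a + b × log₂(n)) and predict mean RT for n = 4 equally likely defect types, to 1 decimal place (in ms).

Solve the two-equation system in a and b:
  b = (453 − 438) / (log₂ 8 − log₂ 7) = 15 / (3 − 2.8074) = 77.863 ms/bit
  a = 438 − 77.863 × 2.8074 = 219.410 ms
Then RT(4) = 219.410 + 77.863 × log₂ 4 = 219.410 + 77.863 × 2 ≈ 375.137 ms.

375.1 ms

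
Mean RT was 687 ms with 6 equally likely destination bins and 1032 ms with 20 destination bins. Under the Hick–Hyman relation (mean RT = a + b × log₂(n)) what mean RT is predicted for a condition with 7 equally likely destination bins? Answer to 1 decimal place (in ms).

731.2 ms

With log₂ n on the abscissa the relation is linear; from the two conditions:
  b = (1032 − 687) / (log₂ 20 − log₂ 6) = 345 / (4.3219 − 2.5850) = 198.622 ms/bit
  a = 687 − 198.622 × 2.5850 = 173.569 ms
Then RT(7) = 173.569 + 198.622 × log₂ 7 = 173.569 + 198.622 × 2.8074 ≈ 731.172 ms.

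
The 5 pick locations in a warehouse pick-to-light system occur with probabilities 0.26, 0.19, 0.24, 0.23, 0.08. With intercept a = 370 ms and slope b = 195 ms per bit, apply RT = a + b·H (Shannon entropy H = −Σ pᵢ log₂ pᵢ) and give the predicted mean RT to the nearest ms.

806 ms

Entropy contributions −pᵢ log₂ pᵢ: 0.5053, 0.4552, 0.4941, 0.4877, 0.2915; sum H = 2.2338 bits.
RT = a + bH = 370 + 195·2.2338 = 805.60 ms.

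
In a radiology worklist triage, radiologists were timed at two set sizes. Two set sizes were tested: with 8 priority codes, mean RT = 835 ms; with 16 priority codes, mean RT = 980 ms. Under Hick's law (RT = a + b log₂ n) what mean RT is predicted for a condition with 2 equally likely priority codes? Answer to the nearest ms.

545 ms

Fit slope and intercept:
  b = (980 − 835) / (log₂ 16 − log₂ 8) = 145 / (4 − 3) = 145 ms/bit
  a = 835 − 145 × 3 = 400 ms
Then RT(2) = 400 + 145 × log₂ 2 = 400 + 145 × 1 ≈ 545.000 ms.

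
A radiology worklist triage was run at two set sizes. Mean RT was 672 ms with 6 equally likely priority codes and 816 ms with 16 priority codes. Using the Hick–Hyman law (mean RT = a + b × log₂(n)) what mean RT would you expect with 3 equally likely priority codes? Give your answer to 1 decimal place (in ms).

570.2 ms

Fit slope and intercept:
  b = (816 − 672) / (log₂ 16 − log₂ 6) = 144 / (4 − 2.5850) = 101.764 ms/bit
  a = 672 − 101.764 × 2.5850 = 408.944 ms
Then RT(3) = 408.944 + 101.764 × log₂ 3 = 408.944 + 101.764 × 1.5850 ≈ 570.236 ms.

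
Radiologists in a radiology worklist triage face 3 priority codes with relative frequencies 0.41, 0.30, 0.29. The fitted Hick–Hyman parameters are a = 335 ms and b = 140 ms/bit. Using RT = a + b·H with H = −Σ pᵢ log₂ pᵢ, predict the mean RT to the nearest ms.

Entropy contributions −pᵢ log₂ pᵢ: 0.5274, 0.5211, 0.5179; sum H = 1.5664 bits.
RT = a + bH = 335 + 140·1.5664 = 554.29 ms.

554 ms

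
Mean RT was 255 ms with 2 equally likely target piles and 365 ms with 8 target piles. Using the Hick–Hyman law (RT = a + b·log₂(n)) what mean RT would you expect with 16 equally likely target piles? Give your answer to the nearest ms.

420 ms

With log₂ n on the abscissa the relation is linear; from the two conditions:
  b = (365 − 255) / (log₂ 8 − log₂ 2) = 110 / (3 − 1) = 55 ms/bit
  a = 255 − 55 × 1 = 200 ms
Then RT(16) = 200 + 55 × log₂ 16 = 200 + 55 × 4 ≈ 420.000 ms.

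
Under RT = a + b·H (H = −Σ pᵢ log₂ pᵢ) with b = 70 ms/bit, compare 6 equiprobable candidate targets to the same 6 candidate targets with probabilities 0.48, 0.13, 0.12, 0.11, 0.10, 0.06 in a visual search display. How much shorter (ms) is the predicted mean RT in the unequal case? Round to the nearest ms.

The RT saving is b·ΔH. Equiprobable H₀ = log₂(6) = 2.5850 bits; with the given probabilities H = 2.1840 bits.
b·(H₀ − H) = 70 × (2.5850 − 2.1840) = 28.07 ms.

28 ms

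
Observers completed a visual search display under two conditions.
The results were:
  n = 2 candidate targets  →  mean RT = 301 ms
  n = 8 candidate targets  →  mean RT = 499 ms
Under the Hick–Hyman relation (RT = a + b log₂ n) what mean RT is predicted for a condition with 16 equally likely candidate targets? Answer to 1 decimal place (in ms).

RT is linear in log₂ n, so two points fix the line:
  b = (499 − 301) / (log₂ 8 − log₂ 2) = 198 / (3 − 1) = 99.000 ms/bit
  a = 301 − 99.000 × 1 = 202.000 ms
Then RT(16) = 202.000 + 99.000 × log₂ 16 = 202.000 + 99.000 × 4 ≈ 598.000 ms.

598.0 ms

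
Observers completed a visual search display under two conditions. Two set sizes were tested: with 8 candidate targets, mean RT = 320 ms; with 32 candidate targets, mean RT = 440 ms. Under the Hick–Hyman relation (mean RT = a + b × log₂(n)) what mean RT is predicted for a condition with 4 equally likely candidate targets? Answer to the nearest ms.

With log₂ n on the abscissa the relation is linear; from the two conditions:
  b = (440 − 320) / (log₂ 32 − log₂ 8) = 120 / (5 − 3) = 60 ms/bit
  a = 320 − 60 × 3 = 140 ms
Then RT(4) = 140 + 60 × log₂ 4 = 140 + 60 × 2 ≈ 260.000 ms.

260 ms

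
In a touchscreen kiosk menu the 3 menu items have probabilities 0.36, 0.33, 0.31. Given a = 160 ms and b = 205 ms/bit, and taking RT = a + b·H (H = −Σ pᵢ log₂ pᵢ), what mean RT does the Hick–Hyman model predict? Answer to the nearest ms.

484 ms

H = 0.36·log₂(1/0.36) + 0.33·log₂(1/0.33) + 0.31·log₂(1/0.31) = 1.5822 bits.
RT = 160 + 205 × 1.5822 = 484.36 ms.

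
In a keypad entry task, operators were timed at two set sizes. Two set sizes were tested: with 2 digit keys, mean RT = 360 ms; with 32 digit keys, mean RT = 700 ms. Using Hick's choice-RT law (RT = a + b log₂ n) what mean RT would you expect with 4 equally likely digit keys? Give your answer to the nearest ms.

With log₂ n on the abscissa the relation is linear; from the two conditions:
  b = (700 − 360) / (log₂ 32 − log₂ 2) = 340 / (5 − 1) = 85 ms/bit
  a = 360 − 85 × 1 = 275 ms
Then RT(4) = 275 + 85 × log₂ 4 = 275 + 85 × 2 ≈ 445.000 ms.

445 ms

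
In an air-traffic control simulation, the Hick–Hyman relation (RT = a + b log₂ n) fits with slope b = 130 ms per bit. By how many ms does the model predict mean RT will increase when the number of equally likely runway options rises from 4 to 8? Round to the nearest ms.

130 ms

The intercept a cancels: ΔRT = b·(log₂ n₂ − log₂ n₁) = b·log₂(n₂/n₁).
log₂(8) − log₂(4) = log₂(8/4) = log₂(2) = 1.
ΔRT = 130 × 1.0000 = 130.000 ms.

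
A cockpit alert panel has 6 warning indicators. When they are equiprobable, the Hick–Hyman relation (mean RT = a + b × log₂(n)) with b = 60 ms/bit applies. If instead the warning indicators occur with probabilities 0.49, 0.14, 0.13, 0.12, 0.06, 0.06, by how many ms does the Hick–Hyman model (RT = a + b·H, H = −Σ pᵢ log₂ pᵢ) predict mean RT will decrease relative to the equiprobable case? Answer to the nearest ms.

The RT saving is b·ΔH. Equiprobable H₀ = log₂(6) = 2.5850 bits; with the given probabilities H = 2.1382 bits.
b·(H₀ − H) = 60 × (2.5850 − 2.1382) = 26.81 ms.

27 ms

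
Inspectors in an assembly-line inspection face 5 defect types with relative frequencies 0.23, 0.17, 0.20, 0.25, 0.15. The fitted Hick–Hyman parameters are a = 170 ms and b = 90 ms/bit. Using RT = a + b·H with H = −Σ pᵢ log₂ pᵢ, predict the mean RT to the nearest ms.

H = 0.23·log₂(1/0.23) + 0.17·log₂(1/0.17) + 0.20·log₂(1/0.20) + 0.25·log₂(1/0.25) + 0.15·log₂(1/0.15) = 2.2972 bits.
RT = 170 + 90 × 2.2972 = 376.75 ms.

377 ms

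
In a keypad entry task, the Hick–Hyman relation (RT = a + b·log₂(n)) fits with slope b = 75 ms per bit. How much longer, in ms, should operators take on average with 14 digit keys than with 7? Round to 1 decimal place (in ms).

The intercept a cancels: ΔRT = b·(log₂ n₂ − log₂ n₁) = b·log₂(n₂/n₁).
log₂(14) − log₂(7) = log₂(14/7) = log₂(2) = 1.
ΔRT = 75 × 1.0000 = 75.000 ms.

75.0 ms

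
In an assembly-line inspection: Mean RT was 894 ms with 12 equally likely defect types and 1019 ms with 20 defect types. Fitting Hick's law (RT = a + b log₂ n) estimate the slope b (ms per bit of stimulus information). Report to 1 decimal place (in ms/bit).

169.6 ms/bit

The slope on a log₂ axis is (1019 − 894) / (4.3219 − 3.5850) = 169.614 ms/bit.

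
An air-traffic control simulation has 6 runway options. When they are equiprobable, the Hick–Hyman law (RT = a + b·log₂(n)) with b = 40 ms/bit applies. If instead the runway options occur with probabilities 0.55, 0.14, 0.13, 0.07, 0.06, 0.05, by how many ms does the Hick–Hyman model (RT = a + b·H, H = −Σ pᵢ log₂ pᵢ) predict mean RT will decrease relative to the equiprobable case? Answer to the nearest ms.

The RT saving is b·ΔH. Equiprobable H₀ = log₂(6) = 2.5850 bits; with the given probabilities H = 1.9823 bits.
b·(H₀ − H) = 40 × (2.5850 − 1.9823) = 24.11 ms.

24 ms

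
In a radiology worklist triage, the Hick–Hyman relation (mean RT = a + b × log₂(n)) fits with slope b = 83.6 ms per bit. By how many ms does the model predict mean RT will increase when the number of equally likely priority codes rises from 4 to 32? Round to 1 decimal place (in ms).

ΔRT = (a + b log₂ n₂) − (a + b log₂ n₁) = b·(log₂ n₂ − log₂ n₁).
log₂(32) − log₂(4) = log₂(32/4) = log₂(8) = 3.
ΔRT = 83.6 × 3.0000 = 250.800 ms.

250.8 ms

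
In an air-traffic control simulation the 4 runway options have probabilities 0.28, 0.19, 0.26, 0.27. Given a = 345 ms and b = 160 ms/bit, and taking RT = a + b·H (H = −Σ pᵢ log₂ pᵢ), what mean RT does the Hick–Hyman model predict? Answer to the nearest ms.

663 ms

H = 0.28·log₂(1/0.28) + 0.19·log₂(1/0.19) + 0.26·log₂(1/0.26) + 0.27·log₂(1/0.27) = 1.9848 bits.
RT = 345 + 160 × 1.9848 = 662.56 ms.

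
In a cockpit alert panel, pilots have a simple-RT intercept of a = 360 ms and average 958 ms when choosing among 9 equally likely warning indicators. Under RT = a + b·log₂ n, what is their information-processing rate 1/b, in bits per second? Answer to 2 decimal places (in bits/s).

5.30 bits/s

b = (958 − 360)/log₂ 9 = 598/3.1699 = 188.648 ms per bit = 0.18865 s/bit; the reciprocal is 5.301 bits/s.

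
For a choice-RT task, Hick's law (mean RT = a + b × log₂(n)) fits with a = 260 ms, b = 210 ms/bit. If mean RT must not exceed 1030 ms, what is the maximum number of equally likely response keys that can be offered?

210·log₂ n ≤ 1030 − 260 = 770, giving log₂ n ≤ 3.6667 and n ≤ 12.699. The largest whole number is 12.

12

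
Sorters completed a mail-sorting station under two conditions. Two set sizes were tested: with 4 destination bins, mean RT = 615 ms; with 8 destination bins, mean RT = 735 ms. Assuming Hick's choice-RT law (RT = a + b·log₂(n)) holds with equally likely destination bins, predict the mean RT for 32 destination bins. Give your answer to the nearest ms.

975 ms

With log₂ n on the abscissa the relation is linear; from the two conditions:
  b = (735 − 615) / (log₂ 8 − log₂ 4) = 120 / (3 − 2) = 120 ms/bit
  a = 615 − 120 × 2 = 375 ms
Then RT(32) = 375 + 120 × log₂ 32 = 375 + 120 × 5 ≈ 975.000 ms.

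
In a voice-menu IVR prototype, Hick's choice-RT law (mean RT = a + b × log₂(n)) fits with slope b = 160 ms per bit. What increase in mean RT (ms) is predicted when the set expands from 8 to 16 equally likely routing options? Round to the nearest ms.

160 ms

The intercept a cancels: ΔRT = b·(log₂ n₂ − log₂ n₁) = b·log₂(n₂/n₁).
log₂(16) − log₂(8) = log₂(16/8) = log₂(2) = 1.
ΔRT = 160 × 1.0000 = 160.000 ms.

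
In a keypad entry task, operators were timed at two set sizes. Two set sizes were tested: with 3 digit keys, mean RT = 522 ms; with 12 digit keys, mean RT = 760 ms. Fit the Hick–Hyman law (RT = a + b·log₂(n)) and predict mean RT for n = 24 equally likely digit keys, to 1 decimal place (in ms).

Solve the two-equation system in a and b:
  b = (760 − 522) / (log₂ 12 − log₂ 3) = 238 / (3.5850 − 1.5850) = 119.000 ms/bit
  a = 522 − 119.000 × 1.5850 = 333.389 ms
Then RT(24) = 333.389 + 119.000 × log₂ 24 = 333.389 + 119.000 × 4.5850 ≈ 879.000 ms.

879.0 ms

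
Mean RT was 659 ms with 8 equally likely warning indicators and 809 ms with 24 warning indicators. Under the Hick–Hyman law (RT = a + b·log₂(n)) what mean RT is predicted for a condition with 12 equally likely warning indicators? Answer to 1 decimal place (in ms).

Solve the two-equation system in a and b:
  b = (809 − 659) / (log₂ 24 − log₂ 8) = 150 / (4.5850 − 3) = 94.639 ms/bit
  a = 659 − 94.639 × 3 = 375.082 ms
Then RT(12) = 375.082 + 94.639 × log₂ 12 = 375.082 + 94.639 × 3.5850 ≈ 714.361 ms.

714.4 ms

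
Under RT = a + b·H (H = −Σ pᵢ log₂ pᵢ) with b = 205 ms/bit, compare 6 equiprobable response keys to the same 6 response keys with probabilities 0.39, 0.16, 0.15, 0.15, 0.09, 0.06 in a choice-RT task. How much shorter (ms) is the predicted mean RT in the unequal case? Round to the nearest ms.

The RT saving is b·ΔH. Equiprobable H₀ = log₂(6) = 2.5850 bits; with the given probabilities H = 2.3301 bits.
b·(H₀ − H) = 205 × (2.5850 − 2.3301) = 52.25 ms.

52 ms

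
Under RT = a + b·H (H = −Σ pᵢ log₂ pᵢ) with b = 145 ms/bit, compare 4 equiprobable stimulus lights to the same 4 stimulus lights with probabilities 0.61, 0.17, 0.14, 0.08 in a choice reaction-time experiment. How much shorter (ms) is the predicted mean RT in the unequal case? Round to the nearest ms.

64 ms

The RT saving is b·ΔH. Equiprobable H₀ = log₂(4) = 2.0000 bits; with the given probabilities H = 1.5582 bits.
b·(H₀ − H) = 145 × (2.0000 − 1.5582) = 64.06 ms.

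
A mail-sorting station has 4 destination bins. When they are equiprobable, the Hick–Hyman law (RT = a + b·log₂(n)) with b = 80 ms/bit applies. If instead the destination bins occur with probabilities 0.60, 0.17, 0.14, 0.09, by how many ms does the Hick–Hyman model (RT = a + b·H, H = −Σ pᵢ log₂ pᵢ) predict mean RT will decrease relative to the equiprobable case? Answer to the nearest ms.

33 ms

The RT saving is b·ΔH. Equiprobable H₀ = log₂(4) = 2.0000 bits; with the given probabilities H = 1.5865 bits.
b·(H₀ − H) = 80 × (2.0000 − 1.5865) = 33.08 ms.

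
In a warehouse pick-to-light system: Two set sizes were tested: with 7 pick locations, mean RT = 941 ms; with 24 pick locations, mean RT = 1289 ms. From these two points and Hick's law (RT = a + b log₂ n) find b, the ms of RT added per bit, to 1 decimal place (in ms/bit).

Slope: b = (1289 − 941) / (log₂ 24 − log₂ 7) = 348/1.7776 = 195.769 ms/bit.

195.8 ms/bit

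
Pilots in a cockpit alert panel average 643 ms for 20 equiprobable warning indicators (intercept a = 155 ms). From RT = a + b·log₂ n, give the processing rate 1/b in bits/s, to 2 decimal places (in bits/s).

Choice component = 643 − 155 = 488 ms over log₂(20) = 4.3219 bits.
b = 488 / 4.3219 = 112.913 ms/bit, so 1/b = 8.856 bits/s.

8.86 bits/s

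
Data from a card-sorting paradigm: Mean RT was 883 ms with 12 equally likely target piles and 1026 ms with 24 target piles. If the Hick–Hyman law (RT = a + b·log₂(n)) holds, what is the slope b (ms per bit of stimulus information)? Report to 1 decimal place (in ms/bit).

143.0 ms/bit

The slope on a log₂ axis is (1026 − 883) / (4.5850 − 3.5850) = 143.000 ms/bit.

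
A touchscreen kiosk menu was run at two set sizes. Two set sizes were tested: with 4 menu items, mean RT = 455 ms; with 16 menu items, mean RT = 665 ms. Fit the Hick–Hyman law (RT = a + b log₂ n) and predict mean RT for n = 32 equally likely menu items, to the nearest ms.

Fit slope and intercept:
  b = (665 − 455) / (log₂ 16 − log₂ 4) = 210 / (4 − 2) = 105 ms/bit
  a = 455 − 105 × 2 = 245 ms
Then RT(32) = 245 + 105 × log₂ 32 = 245 + 105 × 5 ≈ 770.000 ms.

770 ms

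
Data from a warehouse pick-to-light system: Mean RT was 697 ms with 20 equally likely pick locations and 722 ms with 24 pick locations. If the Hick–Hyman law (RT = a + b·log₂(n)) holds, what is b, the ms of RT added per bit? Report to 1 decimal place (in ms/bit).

95.0 ms/bit

The slope on a log₂ axis is (722 − 697) / (4.5850 − 4.3219) = 95.045 ms/bit.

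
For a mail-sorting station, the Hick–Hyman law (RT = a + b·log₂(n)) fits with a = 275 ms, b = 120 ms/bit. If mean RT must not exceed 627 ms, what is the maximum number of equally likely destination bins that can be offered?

7

Information budget: (627 − 275)/120 = 2.9333 bits, so n ≤ 2^2.9333 = 7.639 → at most 7.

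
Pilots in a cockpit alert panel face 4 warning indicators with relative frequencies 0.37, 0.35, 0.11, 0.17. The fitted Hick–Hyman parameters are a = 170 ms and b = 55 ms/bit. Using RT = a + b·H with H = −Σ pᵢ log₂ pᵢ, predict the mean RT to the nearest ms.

272 ms

Entropy contributions −pᵢ log₂ pᵢ: 0.5307, 0.5301, 0.3503, 0.4346; sum H = 1.8457 bits.
RT = a + bH = 170 + 55·1.8457 = 271.51 ms.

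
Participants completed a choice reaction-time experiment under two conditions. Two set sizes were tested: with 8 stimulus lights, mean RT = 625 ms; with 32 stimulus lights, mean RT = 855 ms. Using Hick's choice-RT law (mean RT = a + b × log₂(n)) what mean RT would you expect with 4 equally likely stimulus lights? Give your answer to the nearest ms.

510 ms

Fit slope and intercept:
  b = (855 − 625) / (log₂ 32 − log₂ 8) = 230 / (5 − 3) = 115 ms/bit
  a = 625 − 115 × 3 = 280 ms
Then RT(4) = 280 + 115 × log₂ 4 = 280 + 115 × 2 ≈ 510.000 ms.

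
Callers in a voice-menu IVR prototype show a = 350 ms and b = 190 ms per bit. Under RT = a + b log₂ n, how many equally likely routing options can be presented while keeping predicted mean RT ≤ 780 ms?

4

Set 350 + 190·log₂ n ≤ 780 → log₂ n ≤ (780 − 350)/190 = 2.2632.
So n ≤ 2^2.2632 = 4.800; the largest integer n is 4.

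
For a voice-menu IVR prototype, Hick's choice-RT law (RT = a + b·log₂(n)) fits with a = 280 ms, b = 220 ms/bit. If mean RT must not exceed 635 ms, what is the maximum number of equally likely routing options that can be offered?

Information budget: (635 − 280)/220 = 1.6136 bits, so n ≤ 2^1.6136 = 3.060 → at most 3.

3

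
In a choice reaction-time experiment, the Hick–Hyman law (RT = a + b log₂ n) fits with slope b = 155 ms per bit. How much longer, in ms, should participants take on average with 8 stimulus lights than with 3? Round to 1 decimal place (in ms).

219.3 ms

The intercept a cancels: ΔRT = b·(log₂ n₂ − log₂ n₁) = b·log₂(n₂/n₁).
log₂(8) − log₂(3) = 3 − 1.5850 = 1.4150.
ΔRT = 155 × 1.4150 = 219.331 ms.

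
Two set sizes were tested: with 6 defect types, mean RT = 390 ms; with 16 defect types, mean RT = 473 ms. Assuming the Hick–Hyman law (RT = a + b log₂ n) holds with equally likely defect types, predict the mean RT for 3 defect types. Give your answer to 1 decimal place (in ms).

331.3 ms

Solve the two-equation system in a and b:
  b = (473 − 390) / (log₂ 16 − log₂ 6) = 83 / (4 − 2.5850) = 58.656 ms/bit
  a = 390 − 58.656 × 2.5850 = 238.377 ms
Then RT(3) = 238.377 + 58.656 × log₂ 3 = 238.377 + 58.656 × 1.5850 ≈ 331.344 ms.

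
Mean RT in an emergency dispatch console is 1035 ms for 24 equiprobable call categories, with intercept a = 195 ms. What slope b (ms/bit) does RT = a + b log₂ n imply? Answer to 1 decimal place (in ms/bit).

183.2 ms/bit

log₂(24) = 4.5850 bits.
b = (RT − a)/log₂ n = (1035 − 195) / 4.5850 = 183.208 ms/bit.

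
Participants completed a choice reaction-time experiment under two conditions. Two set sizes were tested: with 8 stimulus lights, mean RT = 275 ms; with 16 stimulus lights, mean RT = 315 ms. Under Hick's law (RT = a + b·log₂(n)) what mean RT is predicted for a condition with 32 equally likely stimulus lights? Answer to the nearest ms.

Solve the two-equation system in a and b:
  b = (315 − 275) / (log₂ 16 − log₂ 8) = 40 / (4 − 3) = 40 ms/bit
  a = 275 − 40 × 3 = 155 ms
Then RT(32) = 155 + 40 × log₂ 32 = 155 + 40 × 5 ≈ 355.000 ms.

355 ms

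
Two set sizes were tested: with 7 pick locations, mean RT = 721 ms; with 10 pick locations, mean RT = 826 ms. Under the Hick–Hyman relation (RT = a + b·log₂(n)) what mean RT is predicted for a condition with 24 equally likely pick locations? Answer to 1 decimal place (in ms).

Fit slope and intercept:
  b = (826 − 721) / (log₂ 10 − log₂ 7) = 105 / (3.3219 − 2.8074) = 204.053 ms/bit
  a = 721 − 204.053 × 2.8074 = 148.152 ms
Then RT(24) = 148.152 + 204.053 × log₂ 24 = 148.152 + 204.053 × 4.5850 ≈ 1083.725 ms.

1083.7 ms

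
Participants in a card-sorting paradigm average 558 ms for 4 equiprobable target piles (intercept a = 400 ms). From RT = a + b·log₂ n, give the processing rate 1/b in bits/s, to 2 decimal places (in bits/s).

Choice component = 558 − 400 = 158 ms over log₂(4) = 2 bits.
b = 158 / 2 = 79.000 ms/bit, so 1/b = 12.658 bits/s.

12.66 bits/s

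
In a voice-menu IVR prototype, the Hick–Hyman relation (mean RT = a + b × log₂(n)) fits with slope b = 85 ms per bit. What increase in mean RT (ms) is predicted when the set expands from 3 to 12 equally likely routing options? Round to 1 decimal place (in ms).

ΔRT = (a + b log₂ n₂) − (a + b log₂ n₁) = b·(log₂ n₂ − log₂ n₁).
log₂(12) − log₂(3) = log₂(12/3) = log₂(4) = 2.
ΔRT = 85 × 2.0000 = 170.000 ms.

170.0 ms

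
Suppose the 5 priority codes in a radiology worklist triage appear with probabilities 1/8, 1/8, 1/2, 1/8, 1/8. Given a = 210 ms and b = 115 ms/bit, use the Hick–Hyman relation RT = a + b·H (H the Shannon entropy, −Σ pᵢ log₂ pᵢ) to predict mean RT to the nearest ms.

H = −Σ pᵢ log₂ pᵢ = 0.125·3 + 0.125·3 + 0.5·1 + 0.125·3 + 0.125·3 = 2.000 bits.
RT = 210 + 115 × 2.000 = 440.00 ms.

440 ms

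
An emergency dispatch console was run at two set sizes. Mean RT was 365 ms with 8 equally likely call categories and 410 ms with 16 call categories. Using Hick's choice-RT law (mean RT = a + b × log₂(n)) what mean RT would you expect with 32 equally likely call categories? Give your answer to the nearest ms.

With log₂ n on the abscissa the relation is linear; from the two conditions:
  b = (410 − 365) / (log₂ 16 − log₂ 8) = 45 / (4 − 3) = 45 ms/bit
  a = 365 − 45 × 3 = 230 ms
Then RT(32) = 230 + 45 × log₂ 32 = 230 + 45 × 5 ≈ 455.000 ms.

455 ms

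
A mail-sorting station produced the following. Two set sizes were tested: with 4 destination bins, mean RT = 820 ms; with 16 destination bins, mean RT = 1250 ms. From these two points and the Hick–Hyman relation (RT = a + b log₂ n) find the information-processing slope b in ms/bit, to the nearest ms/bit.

215 ms/bit

The slope on a log₂ axis is (1250 − 820) / (4 − 2) = 215 ms/bit.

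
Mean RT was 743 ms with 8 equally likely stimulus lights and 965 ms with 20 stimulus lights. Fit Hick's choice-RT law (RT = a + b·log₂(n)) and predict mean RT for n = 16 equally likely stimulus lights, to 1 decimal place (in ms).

910.9 ms

Solve the two-equation system in a and b:
  b = (965 − 743) / (log₂ 20 − log₂ 8) = 222 / (4.3219 − 3) = 167.937 ms/bit
  a = 743 − 167.937 × 3 = 239.190 ms
Then RT(16) = 239.190 + 167.937 × log₂ 16 = 239.190 + 167.937 × 4 ≈ 910.937 ms.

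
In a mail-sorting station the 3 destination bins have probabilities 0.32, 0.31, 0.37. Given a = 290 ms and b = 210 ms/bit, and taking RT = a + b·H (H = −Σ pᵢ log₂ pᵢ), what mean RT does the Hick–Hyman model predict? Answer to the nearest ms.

622 ms

Entropy contributions −pᵢ log₂ pᵢ: 0.5260, 0.5238, 0.5307; sum H = 1.5806 bits.
RT = a + bH = 290 + 210·1.5806 = 621.92 ms.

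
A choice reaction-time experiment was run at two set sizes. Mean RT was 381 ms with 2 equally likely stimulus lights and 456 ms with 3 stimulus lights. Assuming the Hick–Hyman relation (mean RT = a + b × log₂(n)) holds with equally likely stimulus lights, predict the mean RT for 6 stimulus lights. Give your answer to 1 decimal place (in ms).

584.2 ms

Fit slope and intercept:
  b = (456 − 381) / (log₂ 3 − log₂ 2) = 75 / (1.5850 − 1) = 128.213 ms/bit
  a = 381 − 128.213 × 1 = 252.787 ms
Then RT(6) = 252.787 + 128.213 × log₂ 6 = 252.787 + 128.213 × 2.5850 ≈ 584.213 ms.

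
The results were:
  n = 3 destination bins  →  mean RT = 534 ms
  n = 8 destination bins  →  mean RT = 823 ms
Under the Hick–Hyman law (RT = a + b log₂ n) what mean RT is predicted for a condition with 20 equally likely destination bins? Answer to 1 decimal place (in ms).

Fit slope and intercept:
  b = (823 − 534) / (log₂ 8 − log₂ 3) = 289 / (3 − 1.5850) = 204.235 ms/bit
  a = 534 − 204.235 × 1.5850 = 210.295 ms
Then RT(20) = 210.295 + 204.235 × log₂ 20 = 210.295 + 204.235 × 4.3219 ≈ 1092.984 ms.

1093.0 ms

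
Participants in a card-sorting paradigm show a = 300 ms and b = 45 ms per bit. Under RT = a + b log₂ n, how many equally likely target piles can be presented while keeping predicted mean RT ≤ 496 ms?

20

45·log₂ n ≤ 496 − 300 = 196, giving log₂ n ≤ 4.3556 and n ≤ 20.472. The largest whole number is 20.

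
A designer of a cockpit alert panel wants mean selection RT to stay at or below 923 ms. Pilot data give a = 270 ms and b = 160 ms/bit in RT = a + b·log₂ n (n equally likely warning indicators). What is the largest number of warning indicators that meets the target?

160·log₂ n ≤ 923 − 270 = 653, giving log₂ n ≤ 4.0812 and n ≤ 16.927. The largest whole number is 16.

16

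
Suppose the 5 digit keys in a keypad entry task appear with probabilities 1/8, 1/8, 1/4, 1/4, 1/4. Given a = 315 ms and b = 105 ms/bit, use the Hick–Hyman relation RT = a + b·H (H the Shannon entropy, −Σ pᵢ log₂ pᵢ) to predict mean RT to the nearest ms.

H = −Σ pᵢ log₂ pᵢ = 0.125·3 + 0.125·3 + 0.25·2 + 0.25·2 + 0.25·2 = 2.250 bits.
RT = 315 + 105 × 2.250 = 551.25 ms.

551 ms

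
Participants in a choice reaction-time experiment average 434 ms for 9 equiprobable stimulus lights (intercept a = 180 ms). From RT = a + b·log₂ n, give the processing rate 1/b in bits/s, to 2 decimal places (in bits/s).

12.48 bits/s

b = (434 − 180)/log₂ 9 = 254/3.1699 = 80.128 ms per bit = 0.08013 s/bit; the reciprocal is 12.480 bits/s.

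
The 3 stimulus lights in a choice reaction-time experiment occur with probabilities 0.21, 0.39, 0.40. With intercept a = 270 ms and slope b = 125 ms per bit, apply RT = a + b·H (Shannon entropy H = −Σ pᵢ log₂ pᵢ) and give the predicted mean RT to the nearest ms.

H = 0.21·log₂(1/0.21) + 0.39·log₂(1/0.39) + 0.40·log₂(1/0.40) = 1.5314 bits.
RT = 270 + 125 × 1.5314 = 461.42 ms.

461 ms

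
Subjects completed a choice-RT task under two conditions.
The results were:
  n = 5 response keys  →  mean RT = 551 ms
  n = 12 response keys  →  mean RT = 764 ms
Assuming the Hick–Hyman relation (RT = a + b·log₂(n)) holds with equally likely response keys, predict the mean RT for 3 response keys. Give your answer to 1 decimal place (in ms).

With log₂ n on the abscissa the relation is linear; from the two conditions:
  b = (764 − 551) / (log₂ 12 − log₂ 5) = 213 / (3.5850 − 2.3219) = 168.641 ms/bit
  a = 551 − 168.641 × 2.3219 = 159.427 ms
Then RT(3) = 159.427 + 168.641 × log₂ 3 = 159.427 + 168.641 × 1.5850 ≈ 426.717 ms.

426.7 ms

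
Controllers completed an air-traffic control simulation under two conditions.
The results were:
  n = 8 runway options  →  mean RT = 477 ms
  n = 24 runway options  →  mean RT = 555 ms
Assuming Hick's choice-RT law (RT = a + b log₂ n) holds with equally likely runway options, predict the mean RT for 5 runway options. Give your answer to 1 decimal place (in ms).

Fit slope and intercept:
  b = (555 − 477) / (log₂ 24 − log₂ 8) = 78 / (4.5850 − 3) = 49.213 ms/bit
  a = 477 − 49.213 × 3 = 329.362 ms
Then RT(5) = 329.362 + 49.213 × log₂ 5 = 329.362 + 49.213 × 2.3219 ≈ 443.630 ms.

443.6 ms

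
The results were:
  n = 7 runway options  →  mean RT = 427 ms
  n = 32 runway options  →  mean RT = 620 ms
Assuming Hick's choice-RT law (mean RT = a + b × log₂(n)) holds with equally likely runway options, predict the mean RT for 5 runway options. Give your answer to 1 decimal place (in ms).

Fit slope and intercept:
  b = (620 − 427) / (log₂ 32 − log₂ 7) = 193 / (5 − 2.8074) = 88.022 ms/bit
  a = 427 − 88.022 × 2.8074 = 179.892 ms
Then RT(5) = 179.892 + 88.022 × log₂ 5 = 179.892 + 88.022 × 2.3219 ≈ 384.272 ms.

384.3 ms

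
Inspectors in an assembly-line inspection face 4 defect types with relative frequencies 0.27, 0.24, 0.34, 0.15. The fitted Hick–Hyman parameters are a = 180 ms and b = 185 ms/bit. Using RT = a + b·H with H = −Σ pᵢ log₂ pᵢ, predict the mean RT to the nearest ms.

Entropy contributions −pᵢ log₂ pᵢ: 0.5100, 0.4941, 0.5292, 0.4105; sum H = 1.9439 bits.
RT = a + bH = 180 + 185·1.9439 = 539.62 ms.

540 ms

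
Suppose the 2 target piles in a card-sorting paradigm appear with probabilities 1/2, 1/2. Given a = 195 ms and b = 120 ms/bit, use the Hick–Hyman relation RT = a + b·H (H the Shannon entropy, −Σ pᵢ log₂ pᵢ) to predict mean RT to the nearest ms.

315 ms

H = −Σ pᵢ log₂ pᵢ = 0.5·1 + 0.5·1 = 1.000 bits.
RT = 195 + 120 × 1.000 = 315.00 ms.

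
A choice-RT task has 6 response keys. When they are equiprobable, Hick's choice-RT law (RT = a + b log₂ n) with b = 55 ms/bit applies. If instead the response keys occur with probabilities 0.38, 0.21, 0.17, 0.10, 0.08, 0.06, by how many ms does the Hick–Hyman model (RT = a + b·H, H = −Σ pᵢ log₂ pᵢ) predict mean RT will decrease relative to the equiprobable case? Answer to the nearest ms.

Equiprobable entropy H₀ = log₂ 6 = 2.5850 bits.
Skewed entropy H = −Σ pᵢ log₂ pᵢ = 2.3051 bits.
ΔRT = b·(H₀ − H) = 55 × 0.2799 = 15.39 ms.

15 ms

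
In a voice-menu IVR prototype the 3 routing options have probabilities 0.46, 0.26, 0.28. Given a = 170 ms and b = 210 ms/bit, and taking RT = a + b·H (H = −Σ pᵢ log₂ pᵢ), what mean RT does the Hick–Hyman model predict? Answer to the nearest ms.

492 ms

H = 0.46·log₂(1/0.46) + 0.26·log₂(1/0.26) + 0.28·log₂(1/0.28) = 1.5348 bits.
RT = 170 + 210 × 1.5348 = 492.32 ms.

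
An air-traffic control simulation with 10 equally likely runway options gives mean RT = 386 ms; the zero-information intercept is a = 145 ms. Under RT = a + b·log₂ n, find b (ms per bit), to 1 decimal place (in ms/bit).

log₂(10) = 3.3219 bits.
b = (RT − a)/log₂ n = (386 − 145) / 3.3219 = 72.548 ms/bit.

72.5 ms/bit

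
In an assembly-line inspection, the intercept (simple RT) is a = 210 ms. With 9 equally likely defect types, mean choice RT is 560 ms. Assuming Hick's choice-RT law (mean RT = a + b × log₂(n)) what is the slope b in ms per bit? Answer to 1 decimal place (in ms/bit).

110.4 ms/bit

9 alternatives carry log₂ 9 = 3.1699 bits; the choice cost is 560 − 210 = 350 ms, so b = 350/3.1699 = 110.413 ms/bit.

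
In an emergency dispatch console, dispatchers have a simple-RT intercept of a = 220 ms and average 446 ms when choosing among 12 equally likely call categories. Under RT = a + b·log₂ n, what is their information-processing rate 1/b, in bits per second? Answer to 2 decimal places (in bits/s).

Choice component = 446 − 220 = 226 ms over log₂(12) = 3.5850 bits.
b = 226 / 3.5850 = 63.041 ms/bit, so 1/b = 15.863 bits/s.

15.86 bits/s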